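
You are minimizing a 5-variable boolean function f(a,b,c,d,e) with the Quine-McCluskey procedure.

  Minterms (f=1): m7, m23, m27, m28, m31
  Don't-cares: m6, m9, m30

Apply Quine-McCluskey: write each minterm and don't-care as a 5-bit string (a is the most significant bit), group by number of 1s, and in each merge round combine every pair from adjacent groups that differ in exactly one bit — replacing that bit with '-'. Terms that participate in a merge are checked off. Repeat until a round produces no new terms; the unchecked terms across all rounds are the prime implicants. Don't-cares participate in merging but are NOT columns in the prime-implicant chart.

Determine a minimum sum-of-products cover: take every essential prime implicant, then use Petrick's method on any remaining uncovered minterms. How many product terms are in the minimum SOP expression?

Round 0: 00110✓ 00111✓ 01001 10111✓ 11011✓ 11100✓ 11110✓ 11111✓
Round 1: -0111 0011- 1-111 11-11 111-0 1111-
PIs = {-0111, 0011-, 01001, 1-111, 11-11, 111-0, 1111-}
Coverage chart:
  m7: -0111,0011-
  m23: -0111,1-111
  m27: 11-11 ←essential
  m28: 111-0 ←essential
  m31: 1-111,11-11,1111-
Essential: 11-11, 111-0
Petrick residual → -0111
Min cover (3 terms): b'cde + abde + abce'

3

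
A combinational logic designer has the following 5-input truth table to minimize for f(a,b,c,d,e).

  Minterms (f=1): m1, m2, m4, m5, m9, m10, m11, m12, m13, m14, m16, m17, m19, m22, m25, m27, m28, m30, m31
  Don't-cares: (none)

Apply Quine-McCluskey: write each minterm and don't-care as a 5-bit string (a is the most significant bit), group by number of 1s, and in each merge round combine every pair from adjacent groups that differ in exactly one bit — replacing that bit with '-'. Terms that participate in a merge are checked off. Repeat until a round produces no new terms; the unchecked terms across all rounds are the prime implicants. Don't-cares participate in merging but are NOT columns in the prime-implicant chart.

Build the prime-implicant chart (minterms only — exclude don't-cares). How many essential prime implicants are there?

size-2^0 implicants → 00001(✓)  00010(✓)  00100(✓)  00101(✓)  01001(✓)  01010(✓)  01011(✓)  01100(✓)  01101(✓)  01110(✓)  10000(✓)  10001(✓)  10011(✓)  10110(✓)  11001(✓)  11011(✓)  11100(✓)  11110(✓)  11111(✓)
size-2^1 implicants → -0001(✓)  -1001(✓)  -1011(✓)  -1100(✓)  -1110(✓)  0-001(✓)  0-010  0-100(✓)  0-101(✓)  00-01(✓)  0010-(✓)  01-01(✓)  01-10  010-1(✓)  0101-  011-0(✓)  0110-(✓)  1-001(✓)  1-011(✓)  1-110  100-1(✓)  1000-  11-11  110-1(✓)  111-0(✓)  1111-
size-2^2 implicants → --001  -10-1  -11-0  0--01  0-10-  1-0-1
Unchecked terms (primes): --001, -10-1, -11-0, 0--01, 0-010, 0-10-, 01-10, 0101-, 1-0-1, 1-110, 1000-, 11-11, 1111-
Minterm coverage:
  m1 ⊆ --001,0--01
  m2 ⊆ 0-010 [E]
  m4 ⊆ 0-10- [E]
  m5 ⊆ 0--01,0-10-
  m9 ⊆ --001,-10-1,0--01
  m10 ⊆ 0-010,01-10,0101-
  m11 ⊆ -10-1,0101-
  m12 ⊆ -11-0,0-10-
  m13 ⊆ 0--01,0-10-
  m14 ⊆ -11-0,01-10
  m16 ⊆ 1000- [E]
  m17 ⊆ --001,1-0-1,1000-
  m19 ⊆ 1-0-1 [E]
  m22 ⊆ 1-110 [E]
  m25 ⊆ --001,-10-1,1-0-1
  m27 ⊆ -10-1,1-0-1,11-11
  m28 ⊆ -11-0 [E]
  m30 ⊆ -11-0,1-110,1111-
  m31 ⊆ 11-11,1111-
E = {-11-0, 0-010, 0-10-, 1-0-1, 1-110, 1000-}

6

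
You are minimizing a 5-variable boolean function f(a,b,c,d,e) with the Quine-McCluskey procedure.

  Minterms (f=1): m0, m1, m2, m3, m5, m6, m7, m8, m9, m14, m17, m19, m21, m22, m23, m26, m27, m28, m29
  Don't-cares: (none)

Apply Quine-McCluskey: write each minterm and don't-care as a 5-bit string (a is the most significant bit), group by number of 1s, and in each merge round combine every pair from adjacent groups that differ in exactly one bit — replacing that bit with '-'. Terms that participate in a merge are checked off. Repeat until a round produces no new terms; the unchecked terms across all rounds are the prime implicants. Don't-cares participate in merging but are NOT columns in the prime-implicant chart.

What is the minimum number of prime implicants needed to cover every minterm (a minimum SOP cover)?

Round 0: 00000✓ 00001✓ 00010✓ 00011✓ 00101✓ 00110✓ 00111✓ 01000✓ 01001✓ 01110✓ 10001✓ 10011✓ 10101✓ 10110✓ 10111✓ 11010✓ 11011✓ 11100✓ 11101✓
Round 1: -0001✓ -0011✓ -0101✓ -0110✓ -0111✓ 0-000✓ 0-001✓ 0-110 00-01✓ 00-10✓ 00-11✓ 000-0✓ 000-1✓ 0000-✓ 0001-✓ 001-1✓ 0011-✓ 0100-✓ 1-011 1-101 10-01✓ 10-11✓ 100-1✓ 101-1✓ 1011-✓ 1101- 1110-
Round 2: -0-01✓ -0-11✓ -00-1✓ -01-1✓ -011- 0-00- 00--1✓ 00-1- 000-- 10--1✓
Round 3: -0--1
PIs = {-0--1, -011-, 0-00-, 0-110, 00-1-, 000--, 1-011, 1-101, 1101-, 1110-}
Coverage chart:
  m0: 0-00-,000--
  m1: -0--1,0-00-,000--
  m2: 00-1-,000--
  m3: -0--1,00-1-,000--
  m5: -0--1 ←essential
  m6: -011-,0-110,00-1-
  m7: -0--1,-011-,00-1-
  m8: 0-00- ←essential
  m9: 0-00- ←essential
  m14: 0-110 ←essential
  m17: -0--1 ←essential
  m19: -0--1,1-011
  m21: -0--1,1-101
  m22: -011- ←essential
  m23: -0--1,-011-
  m26: 1101- ←essential
  m27: 1-011,1101-
  m28: 1110- ←essential
  m29: 1-101,1110-
Essential: -0--1, -011-, 0-00-, 0-110, 1101-, 1110-
Petrick residual → 00-1-
Min cover (7 terms): b'e + b'cd + a'c'd' + a'cde' + a'b'd + abc'd + abcd'

7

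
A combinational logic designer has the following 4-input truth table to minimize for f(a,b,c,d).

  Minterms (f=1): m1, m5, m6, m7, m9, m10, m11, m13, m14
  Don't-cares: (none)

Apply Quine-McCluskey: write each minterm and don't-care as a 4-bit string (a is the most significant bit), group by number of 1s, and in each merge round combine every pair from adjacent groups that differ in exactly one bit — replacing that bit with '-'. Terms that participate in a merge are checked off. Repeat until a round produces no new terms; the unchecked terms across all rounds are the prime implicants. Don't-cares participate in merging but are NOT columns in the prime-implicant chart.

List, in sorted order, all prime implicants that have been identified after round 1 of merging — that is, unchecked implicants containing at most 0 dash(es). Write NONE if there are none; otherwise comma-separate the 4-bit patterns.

size-2^0 implicants → 0001(✓)  0101(✓)  0110(✓)  0111(✓)  1001(✓)  1010(✓)  1011(✓)  1101(✓)  1110(✓)
size-2^1 implicants → -001(✓)  -101(✓)  -110  0-01(✓)  01-1  011-  1-01(✓)  1-10  10-1  101-
size-2^2 implicants → --01
Unchecked terms (primes): --01, -110, 01-1, 011-, 1-10, 10-1, 101-

NONE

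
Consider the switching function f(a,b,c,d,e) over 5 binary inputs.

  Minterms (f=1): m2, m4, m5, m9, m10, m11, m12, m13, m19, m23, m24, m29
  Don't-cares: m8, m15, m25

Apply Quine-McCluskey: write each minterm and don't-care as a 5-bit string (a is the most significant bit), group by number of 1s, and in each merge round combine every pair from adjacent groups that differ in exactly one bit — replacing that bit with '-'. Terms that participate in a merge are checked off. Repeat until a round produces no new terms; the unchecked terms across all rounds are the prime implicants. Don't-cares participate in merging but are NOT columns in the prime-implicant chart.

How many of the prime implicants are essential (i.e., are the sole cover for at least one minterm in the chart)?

5

size-2^0 implicants → 00010(✓)  00100(✓)  00101(✓)  01000(✓)  01001(✓)  01010(✓)  01011(✓)  01100(✓)  01101(✓)  01111(✓)  10011(✓)  10111(✓)  11000(✓)  11001(✓)  11101(✓)
size-2^1 implicants → -1000(✓)  -1001(✓)  -1101(✓)  0-010  0-100(✓)  0-101(✓)  0010-(✓)  01-00(✓)  01-01(✓)  01-11(✓)  010-0(✓)  010-1(✓)  0100-(✓)  0101-(✓)  011-1(✓)  0110-(✓)  10-11  11-01(✓)  1100-(✓)
size-2^2 implicants → -1-01  -100-  0-10-  01--1  01-0-  010--
Unchecked terms (primes): -1-01, -100-, 0-010, 0-10-, 01--1, 01-0-, 010--, 10-11
Minterm coverage:
  m2 ⊆ 0-010 [E]
  m4 ⊆ 0-10- [E]
  m5 ⊆ 0-10- [E]
  m9 ⊆ -1-01,-100-,01--1,01-0-,010--
  m10 ⊆ 0-010,010--
  m11 ⊆ 01--1,010--
  m12 ⊆ 0-10-,01-0-
  m13 ⊆ -1-01,0-10-,01--1,01-0-
  m19 ⊆ 10-11 [E]
  m23 ⊆ 10-11 [E]
  m24 ⊆ -100- [E]
  m29 ⊆ -1-01 [E]
E = {-1-01, -100-, 0-010, 0-10-, 10-11}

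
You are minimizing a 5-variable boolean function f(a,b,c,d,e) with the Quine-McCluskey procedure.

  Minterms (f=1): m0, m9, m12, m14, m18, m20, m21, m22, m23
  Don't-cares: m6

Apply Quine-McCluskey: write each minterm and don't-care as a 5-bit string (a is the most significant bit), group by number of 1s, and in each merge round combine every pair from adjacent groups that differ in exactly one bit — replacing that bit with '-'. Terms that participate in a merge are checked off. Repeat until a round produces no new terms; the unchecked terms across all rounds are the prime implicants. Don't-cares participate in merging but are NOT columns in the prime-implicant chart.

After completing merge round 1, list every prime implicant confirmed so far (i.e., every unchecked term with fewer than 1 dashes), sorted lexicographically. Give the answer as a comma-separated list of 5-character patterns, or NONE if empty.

size-2^0 implicants → 00000  00110(✓)  01001  01100(✓)  01110(✓)  10010(✓)  10100(✓)  10101(✓)  10110(✓)  10111(✓)
size-2^1 implicants → -0110  0-110  011-0  10-10  101-0(✓)  101-1(✓)  1010-(✓)  1011-(✓)
size-2^2 implicants → 101--
Unchecked terms (primes): -0110, 0-110, 00000, 01001, 011-0, 10-10, 101--

00000, 01001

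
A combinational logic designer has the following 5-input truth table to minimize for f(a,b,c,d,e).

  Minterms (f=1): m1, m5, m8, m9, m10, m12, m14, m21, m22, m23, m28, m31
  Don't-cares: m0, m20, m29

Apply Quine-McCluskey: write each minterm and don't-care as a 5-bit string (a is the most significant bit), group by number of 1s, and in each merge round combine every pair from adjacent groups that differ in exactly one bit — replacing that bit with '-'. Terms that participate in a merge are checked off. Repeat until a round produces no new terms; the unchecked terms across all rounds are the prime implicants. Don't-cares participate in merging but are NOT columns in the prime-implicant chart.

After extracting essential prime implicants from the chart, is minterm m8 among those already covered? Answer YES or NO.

YES

Round 0: 00000✓ 00001✓ 00101✓ 01000✓ 01001✓ 01010✓ 01100✓ 01110✓ 10100✓ 10101✓ 10110✓ 10111✓ 11100✓ 11101✓ 11111✓
Round 1: -0101 -1100 0-000✓ 0-001✓ 00-01 0000-✓ 01-00✓ 01-10✓ 010-0✓ 0100-✓ 011-0✓ 1-100✓ 1-101✓ 1-111✓ 101-0✓ 101-1✓ 1010-✓ 1011-✓ 111-1✓ 1110-✓
Round 2: 0-00- 01--0 1-1-1 1-10- 101--
PIs = {-0101, -1100, 0-00-, 00-01, 01--0, 1-1-1, 1-10-, 101--}
Coverage chart:
  m1: 0-00-,00-01
  m5: -0101,00-01
  m8: 0-00-,01--0
  m9: 0-00- ←essential
  m10: 01--0 ←essential
  m12: -1100,01--0
  m14: 01--0 ←essential
  m21: -0101,1-1-1,1-10-,101--
  m22: 101-- ←essential
  m23: 1-1-1,101--
  m28: -1100,1-10-
  m31: 1-1-1 ←essential
Essential: 0-00-, 01--0, 1-1-1, 101--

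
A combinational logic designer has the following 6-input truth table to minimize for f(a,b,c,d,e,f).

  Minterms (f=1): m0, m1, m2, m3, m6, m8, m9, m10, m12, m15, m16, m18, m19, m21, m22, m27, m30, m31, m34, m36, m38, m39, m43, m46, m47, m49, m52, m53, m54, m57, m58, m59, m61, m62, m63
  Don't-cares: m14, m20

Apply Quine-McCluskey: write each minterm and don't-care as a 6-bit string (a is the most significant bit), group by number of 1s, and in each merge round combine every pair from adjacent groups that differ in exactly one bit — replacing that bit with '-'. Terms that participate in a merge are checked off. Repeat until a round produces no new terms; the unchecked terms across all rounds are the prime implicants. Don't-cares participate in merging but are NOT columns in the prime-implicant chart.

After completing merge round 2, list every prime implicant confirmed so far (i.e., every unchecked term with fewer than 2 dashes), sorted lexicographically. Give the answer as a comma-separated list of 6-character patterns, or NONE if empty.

01-011

[col 0] 000000*, 000001*, 000010*, 000011*, 000110*, 001000*, 001001*, 001010*, 001100*, 001110*, 001111*, 010000*, 010010*, 010011*, 010100*, 010101*, 010110*, 011011*, 011110*, 011111*, 100010*, 100100*, 100110*, 100111*, 101011*, 101110*, 101111*, 110001*, 110100*, 110101*, 110110*, 111001*, 111010*, 111011*, 111101*, 111110*, 111111*
[col 1] -00010*, -00110*, -01110*, -01111*, -10100*, -10101*, -10110*, -11011*, -11110*, -11111*, 0-0000*, 0-0010*, 0-0011*, 0-0110*, 0-1110*, 0-1111*, 00-000*, 00-001*, 00-010*, 00-110*, 000-10*, 0000-0*, 0000-1*, 00000-*, 00001-*, 001-00*, 001-10*, 0010-0*, 00100-*, 0011-0*, 00111-*, 01-011, 01-110*, 010-00*, 010-10*, 0100-0*, 01001-*, 0101-0*, 01010-*, 011-11*, 01111-*, 1-0100*, 1-0110*, 1-1011*, 1-1110*, 1-1111*, 10-110*, 10-111*, 100-10*, 1001-0*, 10011-*, 101-11*, 10111-*, 11-001*, 11-101*, 11-110*, 110-01*, 1101-0*, 11010-*, 111-01*, 111-10*, 111-11*, 1110-1*, 11101-*, 1111-1*, 11111-*
[col 2] --0110*, --1110*, --1111*, -0-110*, -00-10, -0111-*, -1-110*, -101-0, -1010-, -11-11, -1111-*, 0--110*, 0-0-10, 0-00-0, 0-001-, 0-111-*, 00--10, 00-0-0, 00-00-, 0000--, 001--0, 010--0, 1--110*, 1-01-0, 1-1-11, 1-111-*, 10-11-, 11--01, 111--1, 111-1-
[col 3] ---110, --111-
Prime implicants: ---110, --111-, -00-10, -101-0, -1010-, -11-11, 0-0-10, 0-00-0, 0-001-, 00--10, 00-0-0, 00-00-, 0000--, 001--0, 01-011, 010--0, 1-01-0, 1-1-11, 10-11-, 11--01, 111--1, 111-1-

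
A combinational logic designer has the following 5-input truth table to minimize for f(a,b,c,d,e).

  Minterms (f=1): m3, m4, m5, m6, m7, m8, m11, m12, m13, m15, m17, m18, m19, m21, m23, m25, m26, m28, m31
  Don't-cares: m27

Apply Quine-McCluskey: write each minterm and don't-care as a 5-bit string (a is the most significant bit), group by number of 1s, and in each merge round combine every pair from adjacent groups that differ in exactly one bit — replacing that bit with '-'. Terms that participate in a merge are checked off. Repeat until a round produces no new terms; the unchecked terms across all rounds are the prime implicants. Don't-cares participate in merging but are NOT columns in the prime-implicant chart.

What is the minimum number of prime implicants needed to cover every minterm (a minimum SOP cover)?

8

size-2^0 implicants → 00011(✓)  00100(✓)  00101(✓)  00110(✓)  00111(✓)  01000(✓)  01011(✓)  01100(✓)  01101(✓)  01111(✓)  10001(✓)  10010(✓)  10011(✓)  10101(✓)  10111(✓)  11001(✓)  11010(✓)  11011(✓)  11100(✓)  11111(✓)
size-2^1 implicants → -0011(✓)  -0101(✓)  -0111(✓)  -1011(✓)  -1100  -1111(✓)  0-011(✓)  0-100(✓)  0-101(✓)  0-111(✓)  00-11(✓)  001-0(✓)  001-1(✓)  0010-(✓)  0011-(✓)  01-00  01-11(✓)  011-1(✓)  0110-(✓)  1-001(✓)  1-010(✓)  1-011(✓)  1-111(✓)  10-01(✓)  10-11(✓)  100-1(✓)  1001-(✓)  101-1(✓)  11-11(✓)  110-1(✓)  1101-(✓)
size-2^2 implicants → --011(✓)  --111(✓)  -0-11(✓)  -01-1  -1-11(✓)  0--11(✓)  0-1-1  0-10-  001--  1--11(✓)  1-0-1  1-01-  10--1
size-2^3 implicants → ---11
Unchecked terms (primes): ---11, -01-1, -1100, 0-1-1, 0-10-, 001--, 01-00, 1-0-1, 1-01-, 10--1
Minterm coverage:
  m3 ⊆ ---11 [E]
  m4 ⊆ 0-10-,001--
  m5 ⊆ -01-1,0-1-1,0-10-,001--
  m6 ⊆ 001-- [E]
  m7 ⊆ ---11,-01-1,0-1-1,001--
  m8 ⊆ 01-00 [E]
  m11 ⊆ ---11 [E]
  m12 ⊆ -1100,0-10-,01-00
  m13 ⊆ 0-1-1,0-10-
  m15 ⊆ ---11,0-1-1
  m17 ⊆ 1-0-1,10--1
  m18 ⊆ 1-01- [E]
  m19 ⊆ ---11,1-0-1,1-01-,10--1
  m21 ⊆ -01-1,10--1
  m23 ⊆ ---11,-01-1,10--1
  m25 ⊆ 1-0-1 [E]
  m26 ⊆ 1-01- [E]
  m28 ⊆ -1100 [E]
  m31 ⊆ ---11 [E]
E = {---11, -1100, 001--, 01-00, 1-0-1, 1-01-}
Petrick residual → -01-1, 0-1-1
Cover = de + b'ce + bcd'e' + a'ce + a'b'c + a'bd'e' + ac'e + ac'd  |cover|=8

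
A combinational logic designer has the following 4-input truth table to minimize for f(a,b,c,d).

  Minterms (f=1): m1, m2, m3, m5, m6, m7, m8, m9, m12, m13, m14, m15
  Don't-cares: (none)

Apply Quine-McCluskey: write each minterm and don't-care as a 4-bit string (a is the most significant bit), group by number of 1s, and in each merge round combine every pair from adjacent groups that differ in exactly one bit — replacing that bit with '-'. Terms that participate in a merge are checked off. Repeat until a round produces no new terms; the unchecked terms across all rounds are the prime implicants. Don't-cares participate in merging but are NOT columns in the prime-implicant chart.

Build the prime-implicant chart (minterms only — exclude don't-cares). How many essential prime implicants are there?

[col 0] 0001*, 0010*, 0011*, 0101*, 0110*, 0111*, 1000*, 1001*, 1100*, 1101*, 1110*, 1111*
[col 1] -001*, -101*, -110*, -111*, 0-01*, 0-10*, 0-11*, 00-1*, 001-*, 01-1*, 011-*, 1-00*, 1-01*, 100-*, 11-0*, 11-1*, 110-*, 111-*
[col 2] --01, -1-1, -11-, 0--1, 0-1-, 1-0-, 11--
Prime implicants: --01, -1-1, -11-, 0--1, 0-1-, 1-0-, 11--
PI chart (minterm → PIs covering it):
  1 | --01,0--1
  2 | 0-1-  (sole → essential)
  3 | 0--1,0-1-
  5 | --01,-1-1,0--1
  6 | -11-,0-1-
  7 | -1-1,-11-,0--1,0-1-
  8 | 1-0-  (sole → essential)
  9 | --01,1-0-
  12 | 1-0-,11--
  13 | --01,-1-1,1-0-,11--
  14 | -11-,11--
  15 | -1-1,-11-,11--
Essential prime implicants: 0-1-, 1-0-

2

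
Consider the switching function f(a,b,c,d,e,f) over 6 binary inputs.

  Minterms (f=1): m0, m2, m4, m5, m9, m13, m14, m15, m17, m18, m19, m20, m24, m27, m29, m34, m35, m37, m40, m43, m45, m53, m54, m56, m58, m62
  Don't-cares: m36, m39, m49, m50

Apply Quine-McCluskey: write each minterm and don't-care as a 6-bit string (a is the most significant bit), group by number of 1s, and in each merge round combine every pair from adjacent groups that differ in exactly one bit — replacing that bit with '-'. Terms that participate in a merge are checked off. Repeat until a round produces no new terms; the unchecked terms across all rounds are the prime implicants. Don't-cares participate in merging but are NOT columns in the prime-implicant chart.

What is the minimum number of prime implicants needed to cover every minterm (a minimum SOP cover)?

[col 0] 000000*, 000010*, 000100*, 000101*, 001001*, 001101*, 001110*, 001111*, 010001*, 010010*, 010011*, 010100*, 011000*, 011011*, 011101*, 100010*, 100011*, 100100*, 100101*, 100111*, 101000*, 101011*, 101101*, 110001*, 110010*, 110101*, 110110*, 111000*, 111010*, 111110*
[col 1] -00010*, -00100*, -00101*, -01101*, -10001, -10010*, -11000, 0-0010*, 0-0100, 0-1101, 00-101*, 000-00, 0000-0, 00010-*, 001-01, 0011-1, 00111-, 01-011, 0100-1, 01001-, 1-0010*, 1-0101, 1-1000, 10-011, 10-101*, 100-11, 10001-, 1001-1, 10010-*, 11-010*, 11-110*, 110-01, 110-10*, 111-10*, 1110-0
[col 2] --0010, -0-101, -0010-, 11--10
Prime implicants: --0010, -0-101, -0010-, -10001, -11000, 0-0100, 0-1101, 000-00, 0000-0, 001-01, 0011-1, 00111-, 01-011, 0100-1, 01001-, 1-0101, 1-1000, 10-011, 100-11, 10001-, 1001-1, 11--10, 110-01, 1110-0
PI chart (minterm → PIs covering it):
  0 | 000-00,0000-0
  2 | --0010,0000-0
  4 | -0010-,0-0100,000-00
  5 | -0-101,-0010-
  9 | 001-01  (sole → essential)
  13 | -0-101,0-1101,001-01,0011-1
  14 | 00111-  (sole → essential)
  15 | 0011-1,00111-
  17 | -10001,0100-1
  18 | --0010,01001-
  19 | 01-011,0100-1,01001-
  20 | 0-0100  (sole → essential)
  24 | -11000  (sole → essential)
  27 | 01-011  (sole → essential)
  29 | 0-1101  (sole → essential)
  34 | --0010,10001-
  35 | 10-011,100-11,10001-
  37 | -0-101,-0010-,1-0101,1001-1
  40 | 1-1000  (sole → essential)
  43 | 10-011  (sole → essential)
  45 | -0-101  (sole → essential)
  53 | 1-0101,110-01
  54 | 11--10  (sole → essential)
  56 | -11000,1-1000,1110-0
  58 | 11--10,1110-0
  62 | 11--10  (sole → essential)
Essential prime implicants: -0-101, -11000, 0-0100, 0-1101, 001-01, 00111-, 01-011, 1-1000, 10-011, 11--10
Petrick residual → --0010, -10001, 000-00, 1-0101
Minimum SOP uses 14 PIs: c'd'ef' + b'de'f + bc'd'e'f + bcd'e'f' + a'c'de'f' + a'cde'f + a'b'c'e'f' + a'b'ce'f + a'b'cde + a'bd'ef + ac'de'f + acd'e'f' + ab'd'ef + abef'

14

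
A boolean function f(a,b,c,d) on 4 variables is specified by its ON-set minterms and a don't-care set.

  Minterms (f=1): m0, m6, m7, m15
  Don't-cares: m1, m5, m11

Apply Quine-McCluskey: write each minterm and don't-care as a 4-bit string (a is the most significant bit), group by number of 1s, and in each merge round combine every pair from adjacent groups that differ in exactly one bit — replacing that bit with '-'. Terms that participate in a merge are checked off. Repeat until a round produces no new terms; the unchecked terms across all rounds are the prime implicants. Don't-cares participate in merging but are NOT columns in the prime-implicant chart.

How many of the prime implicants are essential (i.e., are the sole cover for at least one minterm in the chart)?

size-2^0 implicants → 0000(✓)  0001(✓)  0101(✓)  0110(✓)  0111(✓)  1011(✓)  1111(✓)
size-2^1 implicants → -111  0-01  000-  01-1  011-  1-11
Unchecked terms (primes): -111, 0-01, 000-, 01-1, 011-, 1-11
Minterm coverage:
  m0 ⊆ 000- [E]
  m6 ⊆ 011- [E]
  m7 ⊆ -111,01-1,011-
  m15 ⊆ -111,1-11
E = {000-, 011-}

2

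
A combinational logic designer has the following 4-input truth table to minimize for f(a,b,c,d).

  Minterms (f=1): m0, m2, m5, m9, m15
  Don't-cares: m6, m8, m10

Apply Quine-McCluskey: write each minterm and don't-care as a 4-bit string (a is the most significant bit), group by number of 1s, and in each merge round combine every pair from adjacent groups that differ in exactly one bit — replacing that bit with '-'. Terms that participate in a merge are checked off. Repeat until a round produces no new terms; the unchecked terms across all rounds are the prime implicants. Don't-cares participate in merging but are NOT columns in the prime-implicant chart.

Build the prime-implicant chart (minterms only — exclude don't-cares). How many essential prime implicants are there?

Round 0: 0000✓ 0010✓ 0101 0110✓ 1000✓ 1001✓ 1010✓ 1111
Round 1: -000✓ -010✓ 0-10 00-0✓ 10-0✓ 100-
Round 2: -0-0
PIs = {-0-0, 0-10, 0101, 100-, 1111}
Coverage chart:
  m0: -0-0 ←essential
  m2: -0-0,0-10
  m5: 0101 ←essential
  m9: 100- ←essential
  m15: 1111 ←essential
Essential: -0-0, 0101, 100-, 1111

4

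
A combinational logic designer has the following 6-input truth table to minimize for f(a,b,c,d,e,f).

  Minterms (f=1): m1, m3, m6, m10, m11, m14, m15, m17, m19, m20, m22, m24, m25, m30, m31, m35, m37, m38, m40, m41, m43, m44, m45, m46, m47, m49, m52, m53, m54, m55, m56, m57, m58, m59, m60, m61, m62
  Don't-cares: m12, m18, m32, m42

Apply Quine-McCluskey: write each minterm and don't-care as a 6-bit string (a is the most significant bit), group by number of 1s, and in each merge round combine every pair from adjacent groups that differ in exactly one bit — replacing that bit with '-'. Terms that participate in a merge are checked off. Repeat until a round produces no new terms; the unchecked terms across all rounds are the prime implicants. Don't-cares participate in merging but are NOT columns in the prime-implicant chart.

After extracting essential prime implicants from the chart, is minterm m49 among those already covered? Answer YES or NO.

[col 0] 000001*, 000011*, 000110*, 001010*, 001011*, 001100*, 001110*, 001111*, 010001*, 010010*, 010011*, 010100*, 010110*, 011000*, 011001*, 011110*, 011111*, 100000*, 100011*, 100101*, 100110*, 101000*, 101001*, 101010*, 101011*, 101100*, 101101*, 101110*, 101111*, 110001*, 110100*, 110101*, 110110*, 110111*, 111000*, 111001*, 111010*, 111011*, 111100*, 111101*, 111110*
[col 1] -00011*, -00110*, -01010*, -01011*, -01100*, -01110*, -01111*, -10001*, -10100*, -10110*, -11000*, -11001*, -11110*, 0-0001*, 0-0011*, 0-0110*, 0-1110*, 0-1111*, 00-011*, 00-110*, 0000-1*, 001-10*, 001-11*, 00101-*, 0011-0*, 00111-*, 01-001*, 01-110*, 010-10, 0100-1*, 01001-, 0101-0*, 01100-*, 01111-*, 1-0101*, 1-0110*, 1-1000*, 1-1001*, 1-1010*, 1-1011*, 1-1100*, 1-1101*, 1-1110*, 10-000, 10-011*, 10-101*, 10-110*, 101-00*, 101-01*, 101-10*, 101-11*, 1010-0*, 1010-1*, 10100-*, 10101-*, 1011-0*, 1011-1*, 10110-*, 10111-*, 11-001*, 11-100*, 11-101*, 11-110*, 110-01*, 1101-0*, 1101-1*, 11010-*, 11011-*, 111-00*, 111-01*, 111-10*, 1110-0*, 1110-1*, 11100-*, 11101-*, 1111-0*, 11110-*
[col 2] --0110*, --1110*, -0-011, -0-110*, -01-10*, -01-11*, -0101-*, -011-0, -0111-*, -1-001, -1-110*, -101-0, -1100-, 0--110*, 0-00-1, 0-111-, 001-1-*, 1--101, 1--110*, 1-1-00*, 1-1-01*, 1-1-10*, 1-10-0*, 1-10-1*, 1-100-*, 1-101-*, 1-11-0*, 1-110-*, 101--0*, 101--1*, 101-0-*, 101-1-*, 1010--*, 1011--*, 11--01, 11-1-0, 11-10-, 1101--, 111--0*, 111-0-*, 1110--*
[col 3] ---110, -01-1-, 1-1--0, 1-1-0-, 1-10--, 101---
Prime implicants: ---110, -0-011, -01-1-, -011-0, -1-001, -101-0, -1100-, 0-00-1, 0-111-, 010-10, 01001-, 1--101, 1-1--0, 1-1-0-, 1-10--, 10-000, 101---, 11--01, 11-1-0, 11-10-, 1101--
PI chart (minterm → PIs covering it):
  1 | 0-00-1  (sole → essential)
  3 | -0-011,0-00-1
  6 | ---110  (sole → essential)
  10 | -01-1-  (sole → essential)
  11 | -0-011,-01-1-
  14 | ---110,-01-1-,-011-0,0-111-
  15 | -01-1-,0-111-
  17 | -1-001,0-00-1
  19 | 0-00-1,01001-
  20 | -101-0  (sole → essential)
  22 | ---110,-101-0,010-10
  24 | -1100-  (sole → essential)
  25 | -1-001,-1100-
  30 | ---110,0-111-
  31 | 0-111-  (sole → essential)
  35 | -0-011  (sole → essential)
  37 | 1--101  (sole → essential)
  38 | ---110  (sole → essential)
  40 | 1-1--0,1-1-0-,1-10--,10-000,101---
  41 | 1-1-0-,1-10--,101---
  43 | -0-011,-01-1-,1-10--,101---
  44 | -011-0,1-1--0,1-1-0-,101---
  45 | 1--101,1-1-0-,101---
  46 | ---110,-01-1-,-011-0,1-1--0,101---
  47 | -01-1-,101---
  49 | -1-001,11--01
  52 | -101-0,11-1-0,11-10-,1101--
  53 | 1--101,11--01,11-10-,1101--
  54 | ---110,-101-0,11-1-0,1101--
  55 | 1101--  (sole → essential)
  56 | -1100-,1-1--0,1-1-0-,1-10--
  57 | -1-001,-1100-,1-1-0-,1-10--,11--01
  58 | 1-1--0,1-10--
  59 | 1-10--  (sole → essential)
  60 | 1-1--0,1-1-0-,11-1-0,11-10-
  61 | 1--101,1-1-0-,11--01,11-10-
  62 | ---110,1-1--0,11-1-0
Essential prime implicants: ---110, -0-011, -01-1-, -101-0, -1100-, 0-00-1, 0-111-, 1--101, 1-10--, 1101--

NO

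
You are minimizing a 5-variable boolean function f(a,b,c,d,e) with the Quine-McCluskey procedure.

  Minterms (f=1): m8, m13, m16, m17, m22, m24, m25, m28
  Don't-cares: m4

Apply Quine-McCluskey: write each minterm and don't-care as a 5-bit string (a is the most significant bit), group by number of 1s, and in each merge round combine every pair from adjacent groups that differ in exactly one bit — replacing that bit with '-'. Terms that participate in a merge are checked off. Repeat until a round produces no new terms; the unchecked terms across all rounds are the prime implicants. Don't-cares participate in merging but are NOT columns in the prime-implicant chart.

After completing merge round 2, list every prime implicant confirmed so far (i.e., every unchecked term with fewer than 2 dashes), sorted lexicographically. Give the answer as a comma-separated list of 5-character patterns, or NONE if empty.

Round 0: 00100 01000✓ 01101 10000✓ 10001✓ 10110 11000✓ 11001✓ 11100✓
Round 1: -1000 1-000✓ 1-001✓ 1000-✓ 11-00 1100-✓
Round 2: 1-00-
PIs = {-1000, 00100, 01101, 1-00-, 10110, 11-00}

-1000, 00100, 01101, 10110, 11-00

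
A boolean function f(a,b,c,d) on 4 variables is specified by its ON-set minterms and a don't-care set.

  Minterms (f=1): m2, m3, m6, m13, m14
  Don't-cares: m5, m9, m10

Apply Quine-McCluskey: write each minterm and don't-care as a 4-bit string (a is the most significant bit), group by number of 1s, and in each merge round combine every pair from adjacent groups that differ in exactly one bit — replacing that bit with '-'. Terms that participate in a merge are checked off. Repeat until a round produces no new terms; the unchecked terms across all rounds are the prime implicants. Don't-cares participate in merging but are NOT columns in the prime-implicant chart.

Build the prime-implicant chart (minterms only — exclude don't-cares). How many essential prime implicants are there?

Round 0: 0010✓ 0011✓ 0101✓ 0110✓ 1001✓ 1010✓ 1101✓ 1110✓
Round 1: -010✓ -101 -110✓ 0-10✓ 001- 1-01 1-10✓
Round 2: --10
PIs = {--10, -101, 001-, 1-01}
Coverage chart:
  m2: --10,001-
  m3: 001- ←essential
  m6: --10 ←essential
  m13: -101,1-01
  m14: --10 ←essential
Essential: --10, 001-

2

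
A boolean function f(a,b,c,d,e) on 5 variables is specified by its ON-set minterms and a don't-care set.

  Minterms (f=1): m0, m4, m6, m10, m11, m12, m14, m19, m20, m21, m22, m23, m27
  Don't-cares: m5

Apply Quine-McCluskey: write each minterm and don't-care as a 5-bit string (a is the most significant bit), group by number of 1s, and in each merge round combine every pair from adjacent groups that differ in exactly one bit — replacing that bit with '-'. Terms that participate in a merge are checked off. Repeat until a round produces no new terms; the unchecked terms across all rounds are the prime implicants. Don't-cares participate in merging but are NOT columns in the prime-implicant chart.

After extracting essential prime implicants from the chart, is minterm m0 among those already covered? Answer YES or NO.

[col 0] 00000*, 00100*, 00101*, 00110*, 01010*, 01011*, 01100*, 01110*, 10011*, 10100*, 10101*, 10110*, 10111*, 11011*
[col 1] -0100*, -0101*, -0110*, -1011, 0-100*, 0-110*, 00-00, 001-0*, 0010-*, 01-10, 0101-, 011-0*, 1-011, 10-11, 101-0*, 101-1*, 1010-*, 1011-*
[col 2] -01-0, -010-, 0-1-0, 101--
Prime implicants: -01-0, -010-, -1011, 0-1-0, 00-00, 01-10, 0101-, 1-011, 10-11, 101--
PI chart (minterm → PIs covering it):
  0 | 00-00  (sole → essential)
  4 | -01-0,-010-,0-1-0,00-00
  6 | -01-0,0-1-0
  10 | 01-10,0101-
  11 | -1011,0101-
  12 | 0-1-0  (sole → essential)
  14 | 0-1-0,01-10
  19 | 1-011,10-11
  20 | -01-0,-010-,101--
  21 | -010-,101--
  22 | -01-0,101--
  23 | 10-11,101--
  27 | -1011,1-011
Essential prime implicants: 0-1-0, 00-00

YES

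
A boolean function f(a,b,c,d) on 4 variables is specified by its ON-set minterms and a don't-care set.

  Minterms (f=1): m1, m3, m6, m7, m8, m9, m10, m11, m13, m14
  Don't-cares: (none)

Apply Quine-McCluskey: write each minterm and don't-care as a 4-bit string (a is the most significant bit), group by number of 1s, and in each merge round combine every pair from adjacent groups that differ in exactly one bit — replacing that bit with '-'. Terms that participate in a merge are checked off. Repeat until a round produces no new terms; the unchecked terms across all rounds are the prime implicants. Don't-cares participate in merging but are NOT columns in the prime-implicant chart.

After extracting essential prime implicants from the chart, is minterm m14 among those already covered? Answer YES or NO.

NO

size-2^0 implicants → 0001(✓)  0011(✓)  0110(✓)  0111(✓)  1000(✓)  1001(✓)  1010(✓)  1011(✓)  1101(✓)  1110(✓)
size-2^1 implicants → -001(✓)  -011(✓)  -110  0-11  00-1(✓)  011-  1-01  1-10  10-0(✓)  10-1(✓)  100-(✓)  101-(✓)
size-2^2 implicants → -0-1  10--
Unchecked terms (primes): -0-1, -110, 0-11, 011-, 1-01, 1-10, 10--
Minterm coverage:
  m1 ⊆ -0-1 [E]
  m3 ⊆ -0-1,0-11
  m6 ⊆ -110,011-
  m7 ⊆ 0-11,011-
  m8 ⊆ 10-- [E]
  m9 ⊆ -0-1,1-01,10--
  m10 ⊆ 1-10,10--
  m11 ⊆ -0-1,10--
  m13 ⊆ 1-01 [E]
  m14 ⊆ -110,1-10
E = {-0-1, 1-01, 10--}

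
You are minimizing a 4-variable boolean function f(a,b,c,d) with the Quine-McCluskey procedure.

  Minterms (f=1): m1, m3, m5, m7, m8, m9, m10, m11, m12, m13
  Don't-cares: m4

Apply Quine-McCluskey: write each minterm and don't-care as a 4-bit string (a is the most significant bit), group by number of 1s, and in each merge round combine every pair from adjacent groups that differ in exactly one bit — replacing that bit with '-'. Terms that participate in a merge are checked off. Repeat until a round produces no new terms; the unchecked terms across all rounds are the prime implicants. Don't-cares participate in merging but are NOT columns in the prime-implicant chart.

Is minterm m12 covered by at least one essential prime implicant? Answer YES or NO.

size-2^0 implicants → 0001(✓)  0011(✓)  0100(✓)  0101(✓)  0111(✓)  1000(✓)  1001(✓)  1010(✓)  1011(✓)  1100(✓)  1101(✓)
size-2^1 implicants → -001(✓)  -011(✓)  -100(✓)  -101(✓)  0-01(✓)  0-11(✓)  00-1(✓)  01-1(✓)  010-(✓)  1-00(✓)  1-01(✓)  10-0(✓)  10-1(✓)  100-(✓)  101-(✓)  110-(✓)
size-2^2 implicants → --01  -0-1  -10-  0--1  1-0-  10--
Unchecked terms (primes): --01, -0-1, -10-, 0--1, 1-0-, 10--
Minterm coverage:
  m1 ⊆ --01,-0-1,0--1
  m3 ⊆ -0-1,0--1
  m5 ⊆ --01,-10-,0--1
  m7 ⊆ 0--1 [E]
  m8 ⊆ 1-0-,10--
  m9 ⊆ --01,-0-1,1-0-,10--
  m10 ⊆ 10-- [E]
  m11 ⊆ -0-1,10--
  m12 ⊆ -10-,1-0-
  m13 ⊆ --01,-10-,1-0-
E = {0--1, 10--}

NO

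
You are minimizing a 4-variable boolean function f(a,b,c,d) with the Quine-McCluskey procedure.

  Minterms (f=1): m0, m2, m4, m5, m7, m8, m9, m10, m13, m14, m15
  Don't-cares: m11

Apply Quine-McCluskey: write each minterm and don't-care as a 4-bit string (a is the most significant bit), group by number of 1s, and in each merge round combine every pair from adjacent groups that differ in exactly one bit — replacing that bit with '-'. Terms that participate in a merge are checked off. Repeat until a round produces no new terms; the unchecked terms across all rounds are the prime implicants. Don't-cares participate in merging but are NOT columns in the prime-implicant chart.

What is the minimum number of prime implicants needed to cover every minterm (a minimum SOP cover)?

5

size-2^0 implicants → 0000(✓)  0010(✓)  0100(✓)  0101(✓)  0111(✓)  1000(✓)  1001(✓)  1010(✓)  1011(✓)  1101(✓)  1110(✓)  1111(✓)
size-2^1 implicants → -000(✓)  -010(✓)  -101(✓)  -111(✓)  0-00  00-0(✓)  01-1(✓)  010-  1-01(✓)  1-10(✓)  1-11(✓)  10-0(✓)  10-1(✓)  100-(✓)  101-(✓)  11-1(✓)  111-(✓)
size-2^2 implicants → -0-0  -1-1  1--1  1-1-  10--
Unchecked terms (primes): -0-0, -1-1, 0-00, 010-, 1--1, 1-1-, 10--
Minterm coverage:
  m0 ⊆ -0-0,0-00
  m2 ⊆ -0-0 [E]
  m4 ⊆ 0-00,010-
  m5 ⊆ -1-1,010-
  m7 ⊆ -1-1 [E]
  m8 ⊆ -0-0,10--
  m9 ⊆ 1--1,10--
  m10 ⊆ -0-0,1-1-,10--
  m13 ⊆ -1-1,1--1
  m14 ⊆ 1-1- [E]
  m15 ⊆ -1-1,1--1,1-1-
E = {-0-0, -1-1, 1-1-}
Petrick residual → 0-00, 1--1
Cover = b'd' + bd + a'c'd' + ad + ac  |cover|=5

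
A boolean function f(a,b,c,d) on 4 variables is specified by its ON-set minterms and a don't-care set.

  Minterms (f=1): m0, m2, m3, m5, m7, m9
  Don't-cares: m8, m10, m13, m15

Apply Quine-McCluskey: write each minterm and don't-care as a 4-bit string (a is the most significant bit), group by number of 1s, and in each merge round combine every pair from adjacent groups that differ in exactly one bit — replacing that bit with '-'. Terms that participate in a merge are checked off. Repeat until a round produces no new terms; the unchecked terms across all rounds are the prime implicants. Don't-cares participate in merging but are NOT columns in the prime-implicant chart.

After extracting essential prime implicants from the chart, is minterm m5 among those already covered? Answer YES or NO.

[col 0] 0000*, 0010*, 0011*, 0101*, 0111*, 1000*, 1001*, 1010*, 1101*, 1111*
[col 1] -000*, -010*, -101*, -111*, 0-11, 00-0*, 001-, 01-1*, 1-01, 10-0*, 100-, 11-1*
[col 2] -0-0, -1-1
Prime implicants: -0-0, -1-1, 0-11, 001-, 1-01, 100-
PI chart (minterm → PIs covering it):
  0 | -0-0  (sole → essential)
  2 | -0-0,001-
  3 | 0-11,001-
  5 | -1-1  (sole → essential)
  7 | -1-1,0-11
  9 | 1-01,100-
Essential prime implicants: -0-0, -1-1

YES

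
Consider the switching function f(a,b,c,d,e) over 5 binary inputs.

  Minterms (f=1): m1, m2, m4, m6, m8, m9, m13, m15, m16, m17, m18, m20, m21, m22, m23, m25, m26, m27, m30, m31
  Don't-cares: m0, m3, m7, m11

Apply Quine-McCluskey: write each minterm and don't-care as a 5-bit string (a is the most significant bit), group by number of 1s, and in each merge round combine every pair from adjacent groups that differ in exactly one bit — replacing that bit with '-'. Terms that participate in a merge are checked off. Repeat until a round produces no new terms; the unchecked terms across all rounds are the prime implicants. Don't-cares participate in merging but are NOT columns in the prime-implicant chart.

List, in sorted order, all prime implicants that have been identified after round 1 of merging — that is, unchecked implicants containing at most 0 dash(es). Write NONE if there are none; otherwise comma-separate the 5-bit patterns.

NONE

[col 0] 00000*, 00001*, 00010*, 00011*, 00100*, 00110*, 00111*, 01000*, 01001*, 01011*, 01101*, 01111*, 10000*, 10001*, 10010*, 10100*, 10101*, 10110*, 10111*, 11001*, 11010*, 11011*, 11110*, 11111*
[col 1] -0000*, -0001*, -0010*, -0100*, -0110*, -0111*, -1001*, -1011*, -1111*, 0-000*, 0-001*, 0-011*, 0-111*, 00-00*, 00-10*, 00-11*, 000-0*, 000-1*, 0000-*, 0001-*, 001-0*, 0011-*, 01-01*, 01-11*, 010-1*, 0100-*, 011-1*, 1-001*, 1-010*, 1-110*, 1-111*, 10-00*, 10-01*, 10-10*, 100-0*, 1000-*, 101-0*, 101-1*, 1010-*, 1011-*, 11-10*, 11-11*, 110-1*, 1101-*, 1111-*
[col 2] --001, --111, -0-00*, -0-10*, -00-0*, -000-, -01-0*, -011-, -1-11, -10-1, 0--11, 0-0-1, 0-00-, 00--0*, 00-1-, 000--, 01--1, 1--10, 1-11-, 10--0*, 10-0-, 101--, 11-1-
[col 3] -0--0
Prime implicants: --001, --111, -0--0, -000-, -011-, -1-11, -10-1, 0--11, 0-0-1, 0-00-, 00-1-, 000--, 01--1, 1--10, 1-11-, 10-0-, 101--, 11-1-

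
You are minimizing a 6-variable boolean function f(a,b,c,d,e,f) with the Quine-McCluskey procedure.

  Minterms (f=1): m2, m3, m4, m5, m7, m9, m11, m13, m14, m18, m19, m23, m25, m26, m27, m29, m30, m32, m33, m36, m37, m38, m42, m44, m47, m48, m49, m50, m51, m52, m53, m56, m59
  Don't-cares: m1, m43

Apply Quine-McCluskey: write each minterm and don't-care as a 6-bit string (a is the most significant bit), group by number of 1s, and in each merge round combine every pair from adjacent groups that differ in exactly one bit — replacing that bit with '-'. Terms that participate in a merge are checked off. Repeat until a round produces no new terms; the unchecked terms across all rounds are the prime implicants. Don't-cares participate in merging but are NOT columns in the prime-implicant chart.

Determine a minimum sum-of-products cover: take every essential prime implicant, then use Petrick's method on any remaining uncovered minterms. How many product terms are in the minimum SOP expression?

size-2^0 implicants → 000001(✓)  000010(✓)  000011(✓)  000100(✓)  000101(✓)  000111(✓)  001001(✓)  001011(✓)  001101(✓)  001110(✓)  010010(✓)  010011(✓)  010111(✓)  011001(✓)  011010(✓)  011011(✓)  011101(✓)  011110(✓)  100000(✓)  100001(✓)  100100(✓)  100101(✓)  100110(✓)  101010(✓)  101011(✓)  101100(✓)  101111(✓)  110000(✓)  110001(✓)  110010(✓)  110011(✓)  110100(✓)  110101(✓)  111000(✓)  111011(✓)
size-2^1 implicants → -00001(✓)  -00100(✓)  -00101(✓)  -01011(✓)  -10010(✓)  -10011(✓)  -11011(✓)  0-0010(✓)  0-0011(✓)  0-0111(✓)  0-1001(✓)  0-1011(✓)  0-1101(✓)  0-1110  00-001(✓)  00-011(✓)  00-101(✓)  000-01(✓)  000-11(✓)  0000-1(✓)  00001-(✓)  0001-1(✓)  00010-(✓)  001-01(✓)  0010-1(✓)  01-010(✓)  01-011(✓)  010-11(✓)  01001-(✓)  011-01(✓)  011-10  0110-1(✓)  01101-(✓)  1-0000(✓)  1-0001(✓)  1-0100(✓)  1-0101(✓)  1-1011(✓)  10-100  100-00(✓)  100-01(✓)  10000-(✓)  1001-0  10010-(✓)  101-11  10101-  11-000  11-011(✓)  110-00(✓)  110-01(✓)  1100-0(✓)  1100-1(✓)  11000-(✓)  11001-(✓)  11010-(✓)
size-2^2 implicants → --1011  -00-01  -0010-  -1-011  -1001-  0--011  0-0-11  0-001-  0-1-01  0-10-1  00--01  00-0-1  000--1  01-01-  1-0-00(✓)  1-0-01(✓)  1-000-(✓)  1-010-(✓)  100-0-(✓)  110-0-(✓)  1100--
size-2^3 implicants → 1-0-0-
Unchecked terms (primes): --1011, -00-01, -0010-, -1-011, -1001-, 0--011, 0-0-11, 0-001-, 0-1-01, 0-10-1, 0-1110, 00--01, 00-0-1, 000--1, 01-01-, 011-10, 1-0-0-, 10-100, 1001-0, 101-11, 10101-, 11-000, 1100--
Minterm coverage:
  m2 ⊆ 0-001- [E]
  m3 ⊆ 0--011,0-0-11,0-001-,00-0-1,000--1
  m4 ⊆ -0010- [E]
  m5 ⊆ -00-01,-0010-,00--01,000--1
  m7 ⊆ 0-0-11,000--1
  m9 ⊆ 0-1-01,0-10-1,00--01,00-0-1
  m11 ⊆ --1011,0--011,0-10-1,00-0-1
  m13 ⊆ 0-1-01,00--01
  m14 ⊆ 0-1110 [E]
  m18 ⊆ -1001-,0-001-,01-01-
  m19 ⊆ -1-011,-1001-,0--011,0-0-11,0-001-,01-01-
  m23 ⊆ 0-0-11 [E]
  m25 ⊆ 0-1-01,0-10-1
  m26 ⊆ 01-01-,011-10
  m27 ⊆ --1011,-1-011,0--011,0-10-1,01-01-
  m29 ⊆ 0-1-01 [E]
  m30 ⊆ 0-1110,011-10
  m32 ⊆ 1-0-0- [E]
  m33 ⊆ -00-01,1-0-0-
  m36 ⊆ -0010-,1-0-0-,10-100,1001-0
  m37 ⊆ -00-01,-0010-,1-0-0-
  m38 ⊆ 1001-0 [E]
  m42 ⊆ 10101- [E]
  m44 ⊆ 10-100 [E]
  m47 ⊆ 101-11 [E]
  m48 ⊆ 1-0-0-,11-000,1100--
  m49 ⊆ 1-0-0-,1100--
  m50 ⊆ -1001-,1100--
  m51 ⊆ -1-011,-1001-,1100--
  m52 ⊆ 1-0-0- [E]
  m53 ⊆ 1-0-0- [E]
  m56 ⊆ 11-000 [E]
  m59 ⊆ --1011,-1-011
E = {-0010-, 0-0-11, 0-001-, 0-1-01, 0-1110, 1-0-0-, 10-100, 1001-0, 101-11, 10101-, 11-000}
Petrick residual → --1011, -1001-, 01-01-
Cover = cd'ef + b'c'de' + bc'd'e + a'c'ef + a'c'd'e + a'ce'f + a'cdef' + a'bd'e + ac'e' + ab'de'f' + ab'c'df' + ab'cef + ab'cd'e + abd'e'f'  |cover|=14

14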